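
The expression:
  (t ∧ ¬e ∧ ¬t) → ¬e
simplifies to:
True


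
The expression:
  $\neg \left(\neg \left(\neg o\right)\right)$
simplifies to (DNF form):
$\neg o$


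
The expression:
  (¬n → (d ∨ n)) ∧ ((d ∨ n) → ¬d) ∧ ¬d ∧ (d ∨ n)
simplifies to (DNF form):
n ∧ ¬d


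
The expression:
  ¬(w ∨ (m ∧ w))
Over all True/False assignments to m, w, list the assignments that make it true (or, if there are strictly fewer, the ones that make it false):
is true only for:
  m=False, w=False;
  m=True, w=False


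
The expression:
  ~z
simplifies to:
~z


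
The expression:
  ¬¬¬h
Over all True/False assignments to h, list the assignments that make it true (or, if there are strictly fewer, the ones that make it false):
is true only for:
  h=False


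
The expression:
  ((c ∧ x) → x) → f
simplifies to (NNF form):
f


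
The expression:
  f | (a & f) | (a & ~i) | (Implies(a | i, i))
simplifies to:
True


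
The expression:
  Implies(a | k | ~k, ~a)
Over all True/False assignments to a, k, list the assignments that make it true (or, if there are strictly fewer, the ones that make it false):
is true only for:
  a=False, k=False;
  a=False, k=True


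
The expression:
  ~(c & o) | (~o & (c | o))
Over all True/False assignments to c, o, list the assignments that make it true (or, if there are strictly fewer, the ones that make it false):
is false only for:
  c=True, o=True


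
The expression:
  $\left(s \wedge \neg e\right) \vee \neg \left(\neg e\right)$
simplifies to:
$e \vee s$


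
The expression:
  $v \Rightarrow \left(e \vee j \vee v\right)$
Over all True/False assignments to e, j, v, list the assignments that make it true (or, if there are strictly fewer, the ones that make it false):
is always true.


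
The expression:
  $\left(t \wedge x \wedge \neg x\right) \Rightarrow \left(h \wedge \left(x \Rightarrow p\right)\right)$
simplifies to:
$\text{True}$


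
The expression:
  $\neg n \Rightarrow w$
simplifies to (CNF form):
$n \vee w$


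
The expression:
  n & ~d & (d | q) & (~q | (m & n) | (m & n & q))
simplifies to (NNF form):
m & n & q & ~d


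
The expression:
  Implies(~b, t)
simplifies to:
b | t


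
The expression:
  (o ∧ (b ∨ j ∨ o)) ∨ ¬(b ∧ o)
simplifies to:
True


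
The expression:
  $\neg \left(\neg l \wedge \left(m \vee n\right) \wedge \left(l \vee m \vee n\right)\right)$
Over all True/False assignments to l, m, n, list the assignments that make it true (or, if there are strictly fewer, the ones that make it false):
is false only for:
  l=False, m=False, n=True;
  l=False, m=True, n=False;
  l=False, m=True, n=True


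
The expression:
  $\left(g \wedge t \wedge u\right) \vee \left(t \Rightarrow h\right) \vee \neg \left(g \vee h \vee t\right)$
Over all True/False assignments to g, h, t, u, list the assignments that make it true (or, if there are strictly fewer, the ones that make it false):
is false only for:
  g=False, h=False, t=True, u=False;
  g=False, h=False, t=True, u=True;
  g=True, h=False, t=True, u=False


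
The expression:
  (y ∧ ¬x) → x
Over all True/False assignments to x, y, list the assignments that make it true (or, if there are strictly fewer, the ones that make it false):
is false only for:
  x=False, y=True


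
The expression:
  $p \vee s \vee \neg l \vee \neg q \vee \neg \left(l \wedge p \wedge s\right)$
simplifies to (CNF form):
$\text{True}$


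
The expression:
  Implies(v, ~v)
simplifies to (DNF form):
~v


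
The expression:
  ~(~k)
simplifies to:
k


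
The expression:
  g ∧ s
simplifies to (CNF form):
g ∧ s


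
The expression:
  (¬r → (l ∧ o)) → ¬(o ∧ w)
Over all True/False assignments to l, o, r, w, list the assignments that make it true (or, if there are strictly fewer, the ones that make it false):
is false only for:
  l=False, o=True, r=True, w=True;
  l=True, o=True, r=False, w=True;
  l=True, o=True, r=True, w=True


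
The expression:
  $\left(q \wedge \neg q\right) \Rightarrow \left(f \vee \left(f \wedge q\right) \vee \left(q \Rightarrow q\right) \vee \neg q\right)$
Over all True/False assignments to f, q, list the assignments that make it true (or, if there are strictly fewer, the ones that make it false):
is always true.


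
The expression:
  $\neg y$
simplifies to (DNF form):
$\neg y$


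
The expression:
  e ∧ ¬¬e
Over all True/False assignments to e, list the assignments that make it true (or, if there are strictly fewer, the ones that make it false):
is true only for:
  e=True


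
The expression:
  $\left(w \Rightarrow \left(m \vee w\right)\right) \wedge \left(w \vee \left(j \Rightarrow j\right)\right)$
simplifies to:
$\text{True}$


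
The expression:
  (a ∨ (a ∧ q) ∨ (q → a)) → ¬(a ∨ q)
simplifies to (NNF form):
¬a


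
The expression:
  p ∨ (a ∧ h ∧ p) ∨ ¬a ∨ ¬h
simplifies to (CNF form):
p ∨ ¬a ∨ ¬h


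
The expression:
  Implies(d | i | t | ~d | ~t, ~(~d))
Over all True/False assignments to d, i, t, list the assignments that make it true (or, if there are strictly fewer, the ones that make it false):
is true only for:
  d=True, i=False, t=False;
  d=True, i=False, t=True;
  d=True, i=True, t=False;
  d=True, i=True, t=True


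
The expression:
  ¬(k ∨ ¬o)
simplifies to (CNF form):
o ∧ ¬k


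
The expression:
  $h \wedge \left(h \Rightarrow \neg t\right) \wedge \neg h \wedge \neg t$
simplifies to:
$\text{False}$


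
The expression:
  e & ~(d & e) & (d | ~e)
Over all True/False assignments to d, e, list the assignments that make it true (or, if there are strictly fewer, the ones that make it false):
is never true.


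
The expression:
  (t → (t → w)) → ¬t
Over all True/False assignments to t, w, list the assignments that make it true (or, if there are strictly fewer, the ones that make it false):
is false only for:
  t=True, w=True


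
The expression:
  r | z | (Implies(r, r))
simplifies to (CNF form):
True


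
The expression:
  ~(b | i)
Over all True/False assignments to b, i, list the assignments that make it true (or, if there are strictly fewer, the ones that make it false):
is true only for:
  b=False, i=False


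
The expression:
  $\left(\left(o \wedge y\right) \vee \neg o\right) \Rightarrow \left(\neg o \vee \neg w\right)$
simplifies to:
$\neg o \vee \neg w \vee \neg y$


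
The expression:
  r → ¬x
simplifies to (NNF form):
¬r ∨ ¬x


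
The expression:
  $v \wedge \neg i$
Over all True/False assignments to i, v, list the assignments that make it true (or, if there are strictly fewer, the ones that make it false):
is true only for:
  i=False, v=True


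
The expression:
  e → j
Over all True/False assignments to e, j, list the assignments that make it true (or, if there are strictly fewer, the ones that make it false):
is false only for:
  e=True, j=False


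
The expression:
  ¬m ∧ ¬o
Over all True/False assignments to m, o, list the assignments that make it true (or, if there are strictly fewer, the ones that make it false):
is true only for:
  m=False, o=False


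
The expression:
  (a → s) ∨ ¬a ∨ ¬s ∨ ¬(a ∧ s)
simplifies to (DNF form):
True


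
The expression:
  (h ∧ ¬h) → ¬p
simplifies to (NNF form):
True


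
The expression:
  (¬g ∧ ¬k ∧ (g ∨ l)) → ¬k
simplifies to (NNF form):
True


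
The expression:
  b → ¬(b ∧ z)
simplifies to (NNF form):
¬b ∨ ¬z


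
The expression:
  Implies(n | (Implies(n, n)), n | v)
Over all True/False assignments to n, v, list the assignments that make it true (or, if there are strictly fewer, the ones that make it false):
is false only for:
  n=False, v=False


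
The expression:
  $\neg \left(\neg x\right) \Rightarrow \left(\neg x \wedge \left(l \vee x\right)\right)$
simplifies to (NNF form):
$\neg x$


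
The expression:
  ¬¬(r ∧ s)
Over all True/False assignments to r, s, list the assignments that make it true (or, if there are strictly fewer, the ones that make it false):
is true only for:
  r=True, s=True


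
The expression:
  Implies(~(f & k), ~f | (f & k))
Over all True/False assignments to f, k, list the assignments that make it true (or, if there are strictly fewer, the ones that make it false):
is false only for:
  f=True, k=False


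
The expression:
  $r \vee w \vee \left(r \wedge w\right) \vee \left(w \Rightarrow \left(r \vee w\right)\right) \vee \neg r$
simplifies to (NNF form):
$\text{True}$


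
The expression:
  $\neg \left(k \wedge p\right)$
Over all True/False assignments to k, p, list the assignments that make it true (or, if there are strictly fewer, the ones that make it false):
is false only for:
  k=True, p=True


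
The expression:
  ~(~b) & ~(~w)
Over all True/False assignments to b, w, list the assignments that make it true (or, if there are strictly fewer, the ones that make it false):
is true only for:
  b=True, w=True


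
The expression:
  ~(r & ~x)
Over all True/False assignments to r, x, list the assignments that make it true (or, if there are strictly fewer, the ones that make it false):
is false only for:
  r=True, x=False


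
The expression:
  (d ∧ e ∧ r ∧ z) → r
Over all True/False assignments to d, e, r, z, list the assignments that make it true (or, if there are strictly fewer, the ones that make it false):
is always true.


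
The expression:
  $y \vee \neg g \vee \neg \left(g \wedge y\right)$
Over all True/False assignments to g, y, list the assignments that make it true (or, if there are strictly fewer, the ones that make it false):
is always true.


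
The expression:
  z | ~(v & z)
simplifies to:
True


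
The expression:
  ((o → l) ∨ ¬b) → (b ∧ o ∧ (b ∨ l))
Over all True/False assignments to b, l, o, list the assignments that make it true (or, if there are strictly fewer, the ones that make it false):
is true only for:
  b=True, l=False, o=True;
  b=True, l=True, o=True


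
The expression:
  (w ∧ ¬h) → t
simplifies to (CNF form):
h ∨ t ∨ ¬w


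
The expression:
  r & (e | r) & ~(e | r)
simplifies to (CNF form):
False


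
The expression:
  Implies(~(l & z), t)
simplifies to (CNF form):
(l | t) & (t | z)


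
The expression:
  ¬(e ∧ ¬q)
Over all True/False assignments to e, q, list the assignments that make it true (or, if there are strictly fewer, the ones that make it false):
is false only for:
  e=True, q=False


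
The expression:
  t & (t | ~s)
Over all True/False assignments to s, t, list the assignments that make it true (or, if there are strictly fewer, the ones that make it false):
is true only for:
  s=False, t=True;
  s=True, t=True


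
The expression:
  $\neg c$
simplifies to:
$\neg c$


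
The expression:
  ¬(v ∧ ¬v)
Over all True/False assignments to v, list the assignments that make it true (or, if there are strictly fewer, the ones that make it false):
is always true.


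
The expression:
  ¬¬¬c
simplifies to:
¬c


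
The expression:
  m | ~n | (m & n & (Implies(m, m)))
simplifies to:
m | ~n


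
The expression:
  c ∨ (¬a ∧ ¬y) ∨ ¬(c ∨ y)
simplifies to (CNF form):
c ∨ ¬y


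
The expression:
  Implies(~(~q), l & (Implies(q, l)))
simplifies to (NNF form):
l | ~q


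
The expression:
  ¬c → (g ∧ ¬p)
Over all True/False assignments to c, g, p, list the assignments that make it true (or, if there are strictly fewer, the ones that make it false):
is false only for:
  c=False, g=False, p=False;
  c=False, g=False, p=True;
  c=False, g=True, p=True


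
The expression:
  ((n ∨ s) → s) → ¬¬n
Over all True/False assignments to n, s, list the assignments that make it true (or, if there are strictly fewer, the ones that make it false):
is true only for:
  n=True, s=False;
  n=True, s=True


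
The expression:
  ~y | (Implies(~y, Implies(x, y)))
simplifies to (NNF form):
True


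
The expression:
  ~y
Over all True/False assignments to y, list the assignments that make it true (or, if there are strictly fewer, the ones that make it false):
is true only for:
  y=False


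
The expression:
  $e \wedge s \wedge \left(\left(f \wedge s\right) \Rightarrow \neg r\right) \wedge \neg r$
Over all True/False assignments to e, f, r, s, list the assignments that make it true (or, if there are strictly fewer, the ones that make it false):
is true only for:
  e=True, f=False, r=False, s=True;
  e=True, f=True, r=False, s=True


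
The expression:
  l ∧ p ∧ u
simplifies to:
l ∧ p ∧ u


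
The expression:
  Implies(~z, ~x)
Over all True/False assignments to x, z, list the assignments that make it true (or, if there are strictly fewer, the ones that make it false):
is false only for:
  x=True, z=False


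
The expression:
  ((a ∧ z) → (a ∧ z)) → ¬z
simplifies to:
¬z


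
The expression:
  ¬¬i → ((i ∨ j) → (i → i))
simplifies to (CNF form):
True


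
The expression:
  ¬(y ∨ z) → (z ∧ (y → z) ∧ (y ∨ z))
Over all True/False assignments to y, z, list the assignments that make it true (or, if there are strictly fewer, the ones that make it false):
is false only for:
  y=False, z=False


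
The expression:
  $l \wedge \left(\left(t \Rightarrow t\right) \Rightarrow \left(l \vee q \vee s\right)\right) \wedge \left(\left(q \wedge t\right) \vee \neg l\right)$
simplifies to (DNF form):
$l \wedge q \wedge t$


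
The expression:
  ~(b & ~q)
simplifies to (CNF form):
q | ~b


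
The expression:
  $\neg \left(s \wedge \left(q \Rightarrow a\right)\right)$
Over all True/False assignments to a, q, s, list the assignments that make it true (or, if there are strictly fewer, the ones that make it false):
is false only for:
  a=False, q=False, s=True;
  a=True, q=False, s=True;
  a=True, q=True, s=True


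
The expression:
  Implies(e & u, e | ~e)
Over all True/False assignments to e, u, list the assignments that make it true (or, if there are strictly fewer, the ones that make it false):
is always true.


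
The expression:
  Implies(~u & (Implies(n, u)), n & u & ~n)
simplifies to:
n | u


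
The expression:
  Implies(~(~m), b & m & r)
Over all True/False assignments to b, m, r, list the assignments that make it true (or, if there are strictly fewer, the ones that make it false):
is false only for:
  b=False, m=True, r=False;
  b=False, m=True, r=True;
  b=True, m=True, r=False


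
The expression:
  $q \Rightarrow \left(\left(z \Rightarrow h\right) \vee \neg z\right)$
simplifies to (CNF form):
$h \vee \neg q \vee \neg z$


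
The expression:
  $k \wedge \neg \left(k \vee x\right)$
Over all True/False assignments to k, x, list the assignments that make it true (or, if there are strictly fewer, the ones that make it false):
is never true.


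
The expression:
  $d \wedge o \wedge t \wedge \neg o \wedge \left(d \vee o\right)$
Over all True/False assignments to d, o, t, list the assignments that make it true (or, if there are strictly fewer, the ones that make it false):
is never true.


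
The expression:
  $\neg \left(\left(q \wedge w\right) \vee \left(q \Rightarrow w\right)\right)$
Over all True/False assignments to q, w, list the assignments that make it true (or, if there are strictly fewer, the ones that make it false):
is true only for:
  q=True, w=False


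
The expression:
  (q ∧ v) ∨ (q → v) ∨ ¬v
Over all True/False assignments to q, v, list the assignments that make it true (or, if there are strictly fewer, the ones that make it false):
is always true.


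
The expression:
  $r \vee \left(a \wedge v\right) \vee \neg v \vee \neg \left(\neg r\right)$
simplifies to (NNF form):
$a \vee r \vee \neg v$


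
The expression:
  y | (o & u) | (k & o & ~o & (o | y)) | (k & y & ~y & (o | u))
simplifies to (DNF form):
y | (o & u)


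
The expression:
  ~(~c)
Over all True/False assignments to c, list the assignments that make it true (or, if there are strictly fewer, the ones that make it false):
is true only for:
  c=True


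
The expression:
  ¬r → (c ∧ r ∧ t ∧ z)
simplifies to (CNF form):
r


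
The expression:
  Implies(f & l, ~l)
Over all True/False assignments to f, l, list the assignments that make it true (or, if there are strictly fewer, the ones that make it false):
is false only for:
  f=True, l=True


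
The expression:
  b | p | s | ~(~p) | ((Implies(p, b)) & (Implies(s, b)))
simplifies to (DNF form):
True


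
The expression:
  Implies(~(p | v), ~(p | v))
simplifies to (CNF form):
True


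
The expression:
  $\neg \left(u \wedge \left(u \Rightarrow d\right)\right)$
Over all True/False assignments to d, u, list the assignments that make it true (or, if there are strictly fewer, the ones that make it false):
is false only for:
  d=True, u=True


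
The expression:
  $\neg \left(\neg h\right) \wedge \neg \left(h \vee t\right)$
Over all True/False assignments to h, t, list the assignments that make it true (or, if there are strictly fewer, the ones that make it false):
is never true.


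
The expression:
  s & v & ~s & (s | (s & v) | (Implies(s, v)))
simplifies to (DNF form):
False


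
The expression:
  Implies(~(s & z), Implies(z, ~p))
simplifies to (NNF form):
s | ~p | ~z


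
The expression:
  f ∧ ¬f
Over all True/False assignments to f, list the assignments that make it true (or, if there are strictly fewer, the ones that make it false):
is never true.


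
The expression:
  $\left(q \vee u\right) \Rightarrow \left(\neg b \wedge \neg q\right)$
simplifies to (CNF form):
$\neg q \wedge \left(\neg b \vee \neg u\right)$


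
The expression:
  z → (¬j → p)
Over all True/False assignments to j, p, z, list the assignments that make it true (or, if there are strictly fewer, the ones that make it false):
is false only for:
  j=False, p=False, z=True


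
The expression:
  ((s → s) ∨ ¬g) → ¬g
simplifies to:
¬g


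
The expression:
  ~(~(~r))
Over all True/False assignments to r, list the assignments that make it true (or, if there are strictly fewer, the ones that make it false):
is true only for:
  r=False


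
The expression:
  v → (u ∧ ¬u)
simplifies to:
¬v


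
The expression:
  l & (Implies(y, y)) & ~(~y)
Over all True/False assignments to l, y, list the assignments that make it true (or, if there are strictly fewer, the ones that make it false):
is true only for:
  l=True, y=True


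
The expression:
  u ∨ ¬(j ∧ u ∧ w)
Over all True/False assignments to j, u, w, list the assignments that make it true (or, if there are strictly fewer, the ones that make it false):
is always true.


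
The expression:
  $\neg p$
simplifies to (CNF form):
$\neg p$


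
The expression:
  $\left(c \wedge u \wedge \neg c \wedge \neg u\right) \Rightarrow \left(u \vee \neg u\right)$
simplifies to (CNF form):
$\text{True}$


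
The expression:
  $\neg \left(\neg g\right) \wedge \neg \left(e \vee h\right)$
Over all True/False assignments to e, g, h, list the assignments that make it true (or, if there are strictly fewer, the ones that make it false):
is true only for:
  e=False, g=True, h=False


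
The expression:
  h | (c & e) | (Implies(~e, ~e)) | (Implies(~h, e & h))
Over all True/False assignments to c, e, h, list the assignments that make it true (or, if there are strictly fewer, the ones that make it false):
is always true.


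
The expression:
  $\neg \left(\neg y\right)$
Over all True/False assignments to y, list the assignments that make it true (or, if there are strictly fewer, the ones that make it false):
is true only for:
  y=True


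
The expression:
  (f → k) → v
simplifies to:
v ∨ (f ∧ ¬k)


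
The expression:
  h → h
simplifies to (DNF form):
True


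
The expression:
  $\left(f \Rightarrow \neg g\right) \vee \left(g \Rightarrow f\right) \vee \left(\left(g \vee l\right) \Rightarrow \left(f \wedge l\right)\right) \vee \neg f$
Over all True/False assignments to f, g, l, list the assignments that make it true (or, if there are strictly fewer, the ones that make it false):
is always true.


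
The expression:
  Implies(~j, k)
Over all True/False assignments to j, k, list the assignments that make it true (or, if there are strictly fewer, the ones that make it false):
is false only for:
  j=False, k=False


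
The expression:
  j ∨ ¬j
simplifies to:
True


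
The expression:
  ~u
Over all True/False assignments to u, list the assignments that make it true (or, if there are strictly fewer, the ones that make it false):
is true only for:
  u=False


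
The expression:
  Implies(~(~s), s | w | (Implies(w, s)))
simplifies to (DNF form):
True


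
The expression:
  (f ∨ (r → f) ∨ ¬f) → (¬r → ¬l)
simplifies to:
r ∨ ¬l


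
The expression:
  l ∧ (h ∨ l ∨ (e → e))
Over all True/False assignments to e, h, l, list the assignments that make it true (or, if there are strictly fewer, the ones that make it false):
is true only for:
  e=False, h=False, l=True;
  e=False, h=True, l=True;
  e=True, h=False, l=True;
  e=True, h=True, l=True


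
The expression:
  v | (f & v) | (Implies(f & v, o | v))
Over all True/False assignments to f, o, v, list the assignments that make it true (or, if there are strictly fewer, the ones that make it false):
is always true.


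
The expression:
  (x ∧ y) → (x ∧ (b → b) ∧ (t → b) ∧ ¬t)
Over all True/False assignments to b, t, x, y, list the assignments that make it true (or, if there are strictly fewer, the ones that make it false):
is false only for:
  b=False, t=True, x=True, y=True;
  b=True, t=True, x=True, y=True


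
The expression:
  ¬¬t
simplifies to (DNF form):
t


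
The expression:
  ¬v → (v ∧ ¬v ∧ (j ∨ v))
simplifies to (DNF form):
v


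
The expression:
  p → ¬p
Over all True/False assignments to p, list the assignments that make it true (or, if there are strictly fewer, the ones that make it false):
is true only for:
  p=False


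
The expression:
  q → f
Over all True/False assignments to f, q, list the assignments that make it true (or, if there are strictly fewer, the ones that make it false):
is false only for:
  f=False, q=True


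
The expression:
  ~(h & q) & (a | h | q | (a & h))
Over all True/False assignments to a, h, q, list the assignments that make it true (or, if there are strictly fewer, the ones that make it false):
is false only for:
  a=False, h=False, q=False;
  a=False, h=True, q=True;
  a=True, h=True, q=True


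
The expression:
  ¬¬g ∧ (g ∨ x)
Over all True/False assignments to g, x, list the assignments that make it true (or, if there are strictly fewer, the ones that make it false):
is true only for:
  g=True, x=False;
  g=True, x=True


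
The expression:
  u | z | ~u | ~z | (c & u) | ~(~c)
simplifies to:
True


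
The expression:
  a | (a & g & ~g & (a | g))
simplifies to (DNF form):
a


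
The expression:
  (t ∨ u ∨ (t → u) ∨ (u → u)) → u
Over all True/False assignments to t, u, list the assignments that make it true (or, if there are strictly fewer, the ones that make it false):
is true only for:
  t=False, u=True;
  t=True, u=True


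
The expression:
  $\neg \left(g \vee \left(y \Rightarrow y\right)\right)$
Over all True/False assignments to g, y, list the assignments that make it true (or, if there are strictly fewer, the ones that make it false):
is never true.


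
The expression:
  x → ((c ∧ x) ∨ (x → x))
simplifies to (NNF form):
True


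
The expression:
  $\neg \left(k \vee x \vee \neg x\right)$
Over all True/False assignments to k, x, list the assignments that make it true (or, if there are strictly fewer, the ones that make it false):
is never true.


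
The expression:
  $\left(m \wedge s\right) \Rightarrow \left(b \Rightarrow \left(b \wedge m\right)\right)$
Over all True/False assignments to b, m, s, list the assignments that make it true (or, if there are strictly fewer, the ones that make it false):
is always true.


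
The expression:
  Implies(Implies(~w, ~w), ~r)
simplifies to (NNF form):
~r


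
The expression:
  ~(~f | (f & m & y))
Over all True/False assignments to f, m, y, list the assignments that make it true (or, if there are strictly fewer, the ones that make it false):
is true only for:
  f=True, m=False, y=False;
  f=True, m=False, y=True;
  f=True, m=True, y=False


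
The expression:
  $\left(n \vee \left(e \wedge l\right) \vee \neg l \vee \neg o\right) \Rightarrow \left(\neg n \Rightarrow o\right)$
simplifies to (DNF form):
$n \vee o$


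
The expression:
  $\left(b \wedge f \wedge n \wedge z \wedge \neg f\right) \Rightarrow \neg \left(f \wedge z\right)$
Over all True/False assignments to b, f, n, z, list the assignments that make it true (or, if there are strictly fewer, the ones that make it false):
is always true.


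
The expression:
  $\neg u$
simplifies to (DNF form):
$\neg u$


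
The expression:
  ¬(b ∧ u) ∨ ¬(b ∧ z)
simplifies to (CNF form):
¬b ∨ ¬u ∨ ¬z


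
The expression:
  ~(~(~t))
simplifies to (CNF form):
~t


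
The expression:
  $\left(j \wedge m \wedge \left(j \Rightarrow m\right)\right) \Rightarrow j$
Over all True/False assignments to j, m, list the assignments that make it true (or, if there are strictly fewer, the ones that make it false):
is always true.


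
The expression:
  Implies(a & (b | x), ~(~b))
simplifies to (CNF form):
b | ~a | ~x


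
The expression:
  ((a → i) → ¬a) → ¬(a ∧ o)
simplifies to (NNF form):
i ∨ ¬a ∨ ¬o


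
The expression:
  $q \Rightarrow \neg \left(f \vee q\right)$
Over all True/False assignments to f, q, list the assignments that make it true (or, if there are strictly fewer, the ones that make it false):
is true only for:
  f=False, q=False;
  f=True, q=False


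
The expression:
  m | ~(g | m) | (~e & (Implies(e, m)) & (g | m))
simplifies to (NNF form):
m | ~e | ~g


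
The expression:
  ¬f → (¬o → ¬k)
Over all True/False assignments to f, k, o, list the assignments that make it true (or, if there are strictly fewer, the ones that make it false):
is false only for:
  f=False, k=True, o=False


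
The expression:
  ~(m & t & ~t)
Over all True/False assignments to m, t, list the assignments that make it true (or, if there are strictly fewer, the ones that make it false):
is always true.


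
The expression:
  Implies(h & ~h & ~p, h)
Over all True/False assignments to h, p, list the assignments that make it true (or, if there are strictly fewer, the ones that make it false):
is always true.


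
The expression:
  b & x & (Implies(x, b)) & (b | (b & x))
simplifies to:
b & x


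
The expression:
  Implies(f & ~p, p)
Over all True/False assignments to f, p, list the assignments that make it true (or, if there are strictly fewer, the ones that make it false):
is false only for:
  f=True, p=False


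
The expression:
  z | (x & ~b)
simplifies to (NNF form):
z | (x & ~b)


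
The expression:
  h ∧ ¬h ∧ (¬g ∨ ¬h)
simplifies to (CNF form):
False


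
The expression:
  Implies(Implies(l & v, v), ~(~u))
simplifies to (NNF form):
u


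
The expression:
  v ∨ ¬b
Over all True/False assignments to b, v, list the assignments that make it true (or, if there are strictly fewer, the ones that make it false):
is false only for:
  b=True, v=False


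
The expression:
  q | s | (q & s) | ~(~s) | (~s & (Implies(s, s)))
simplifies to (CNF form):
True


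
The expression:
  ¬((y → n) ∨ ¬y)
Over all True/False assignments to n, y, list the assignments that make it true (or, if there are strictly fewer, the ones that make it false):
is true only for:
  n=False, y=True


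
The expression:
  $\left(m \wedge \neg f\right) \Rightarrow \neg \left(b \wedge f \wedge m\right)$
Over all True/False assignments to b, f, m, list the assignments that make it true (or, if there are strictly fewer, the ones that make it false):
is always true.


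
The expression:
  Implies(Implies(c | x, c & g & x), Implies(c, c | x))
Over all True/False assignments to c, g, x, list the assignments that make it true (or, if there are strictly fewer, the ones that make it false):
is always true.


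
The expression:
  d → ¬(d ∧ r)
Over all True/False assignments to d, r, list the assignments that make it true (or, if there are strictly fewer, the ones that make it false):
is false only for:
  d=True, r=True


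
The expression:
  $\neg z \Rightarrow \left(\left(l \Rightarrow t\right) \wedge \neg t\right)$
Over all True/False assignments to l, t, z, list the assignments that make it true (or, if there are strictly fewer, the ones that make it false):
is false only for:
  l=False, t=True, z=False;
  l=True, t=False, z=False;
  l=True, t=True, z=False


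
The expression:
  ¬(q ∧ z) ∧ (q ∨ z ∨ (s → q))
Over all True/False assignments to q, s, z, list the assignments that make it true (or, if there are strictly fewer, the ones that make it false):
is false only for:
  q=False, s=True, z=False;
  q=True, s=False, z=True;
  q=True, s=True, z=True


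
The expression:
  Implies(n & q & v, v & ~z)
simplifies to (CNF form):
~n | ~q | ~v | ~z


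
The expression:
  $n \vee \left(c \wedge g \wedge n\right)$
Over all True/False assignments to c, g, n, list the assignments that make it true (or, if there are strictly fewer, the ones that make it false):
is true only for:
  c=False, g=False, n=True;
  c=False, g=True, n=True;
  c=True, g=False, n=True;
  c=True, g=True, n=True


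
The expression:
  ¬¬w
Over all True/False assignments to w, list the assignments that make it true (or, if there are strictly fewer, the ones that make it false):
is true only for:
  w=True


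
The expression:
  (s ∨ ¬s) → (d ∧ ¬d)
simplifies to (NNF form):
False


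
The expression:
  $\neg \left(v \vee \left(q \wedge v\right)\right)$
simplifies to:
$\neg v$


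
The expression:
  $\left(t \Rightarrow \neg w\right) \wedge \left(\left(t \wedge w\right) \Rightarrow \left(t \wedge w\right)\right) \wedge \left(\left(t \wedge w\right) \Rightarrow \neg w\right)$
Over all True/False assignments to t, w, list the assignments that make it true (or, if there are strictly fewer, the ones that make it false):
is false only for:
  t=True, w=True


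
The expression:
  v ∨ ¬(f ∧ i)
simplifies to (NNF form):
v ∨ ¬f ∨ ¬i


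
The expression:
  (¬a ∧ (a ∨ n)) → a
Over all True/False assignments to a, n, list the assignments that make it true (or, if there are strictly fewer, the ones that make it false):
is false only for:
  a=False, n=True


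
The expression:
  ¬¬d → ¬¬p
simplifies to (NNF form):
p ∨ ¬d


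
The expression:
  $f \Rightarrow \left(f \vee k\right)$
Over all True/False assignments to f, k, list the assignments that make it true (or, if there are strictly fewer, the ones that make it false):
is always true.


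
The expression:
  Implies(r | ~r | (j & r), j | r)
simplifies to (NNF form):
j | r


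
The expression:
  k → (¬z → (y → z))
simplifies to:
z ∨ ¬k ∨ ¬y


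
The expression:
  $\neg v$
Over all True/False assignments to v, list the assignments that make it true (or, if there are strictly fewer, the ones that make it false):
is true only for:
  v=False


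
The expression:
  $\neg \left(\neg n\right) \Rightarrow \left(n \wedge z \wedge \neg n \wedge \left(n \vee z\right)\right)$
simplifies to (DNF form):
$\neg n$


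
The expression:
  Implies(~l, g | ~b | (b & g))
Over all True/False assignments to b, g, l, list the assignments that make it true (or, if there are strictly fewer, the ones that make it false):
is false only for:
  b=True, g=False, l=False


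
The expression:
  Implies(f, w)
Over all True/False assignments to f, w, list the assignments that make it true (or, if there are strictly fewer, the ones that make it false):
is false only for:
  f=True, w=False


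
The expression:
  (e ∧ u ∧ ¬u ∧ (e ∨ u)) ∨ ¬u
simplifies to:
¬u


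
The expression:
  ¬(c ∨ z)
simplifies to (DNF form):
¬c ∧ ¬z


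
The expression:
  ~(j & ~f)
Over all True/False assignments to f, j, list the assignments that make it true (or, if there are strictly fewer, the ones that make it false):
is false only for:
  f=False, j=True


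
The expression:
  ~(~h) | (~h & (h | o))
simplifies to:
h | o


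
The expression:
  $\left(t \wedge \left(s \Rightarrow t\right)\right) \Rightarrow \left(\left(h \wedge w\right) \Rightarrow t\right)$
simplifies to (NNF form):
$\text{True}$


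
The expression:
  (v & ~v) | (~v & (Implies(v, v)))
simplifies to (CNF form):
~v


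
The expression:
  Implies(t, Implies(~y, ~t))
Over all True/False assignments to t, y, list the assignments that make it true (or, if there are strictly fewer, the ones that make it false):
is false only for:
  t=True, y=False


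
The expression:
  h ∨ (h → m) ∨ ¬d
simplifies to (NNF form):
True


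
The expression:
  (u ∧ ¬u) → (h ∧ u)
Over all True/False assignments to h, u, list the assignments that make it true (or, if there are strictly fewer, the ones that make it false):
is always true.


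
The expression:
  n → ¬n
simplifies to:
¬n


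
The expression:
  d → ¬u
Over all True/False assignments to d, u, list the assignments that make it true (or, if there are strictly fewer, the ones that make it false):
is false only for:
  d=True, u=True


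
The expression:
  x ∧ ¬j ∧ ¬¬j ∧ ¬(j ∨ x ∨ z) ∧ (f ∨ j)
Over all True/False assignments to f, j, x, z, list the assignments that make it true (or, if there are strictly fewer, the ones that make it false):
is never true.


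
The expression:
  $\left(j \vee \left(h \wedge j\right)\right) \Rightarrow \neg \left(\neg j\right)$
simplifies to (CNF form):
$\text{True}$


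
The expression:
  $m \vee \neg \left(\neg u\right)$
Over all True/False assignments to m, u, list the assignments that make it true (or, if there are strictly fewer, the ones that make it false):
is false only for:
  m=False, u=False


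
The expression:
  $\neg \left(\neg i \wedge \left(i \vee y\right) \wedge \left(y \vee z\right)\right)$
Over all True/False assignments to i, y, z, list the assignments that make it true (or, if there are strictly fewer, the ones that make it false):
is false only for:
  i=False, y=True, z=False;
  i=False, y=True, z=True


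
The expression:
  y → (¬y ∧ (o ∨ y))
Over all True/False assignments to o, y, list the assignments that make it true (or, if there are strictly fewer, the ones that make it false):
is true only for:
  o=False, y=False;
  o=True, y=False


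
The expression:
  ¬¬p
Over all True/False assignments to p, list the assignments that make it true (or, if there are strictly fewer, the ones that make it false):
is true only for:
  p=True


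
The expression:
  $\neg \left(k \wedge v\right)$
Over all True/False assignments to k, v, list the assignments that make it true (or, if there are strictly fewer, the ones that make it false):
is false only for:
  k=True, v=True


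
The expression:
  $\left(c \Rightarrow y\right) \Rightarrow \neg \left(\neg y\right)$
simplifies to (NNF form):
$c \vee y$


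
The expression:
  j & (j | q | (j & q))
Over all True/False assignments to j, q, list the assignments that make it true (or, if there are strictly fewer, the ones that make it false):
is true only for:
  j=True, q=False;
  j=True, q=True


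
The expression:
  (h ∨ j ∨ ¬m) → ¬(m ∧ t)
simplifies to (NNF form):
(¬h ∧ ¬j) ∨ ¬m ∨ ¬t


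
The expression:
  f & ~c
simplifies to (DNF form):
f & ~c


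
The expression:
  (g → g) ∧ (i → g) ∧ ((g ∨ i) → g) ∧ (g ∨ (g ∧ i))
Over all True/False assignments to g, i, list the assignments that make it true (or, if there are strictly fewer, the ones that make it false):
is true only for:
  g=True, i=False;
  g=True, i=True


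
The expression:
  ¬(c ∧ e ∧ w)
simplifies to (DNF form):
¬c ∨ ¬e ∨ ¬w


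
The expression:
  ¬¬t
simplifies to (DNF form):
t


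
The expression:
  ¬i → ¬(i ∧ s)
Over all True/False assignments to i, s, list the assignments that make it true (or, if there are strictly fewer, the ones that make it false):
is always true.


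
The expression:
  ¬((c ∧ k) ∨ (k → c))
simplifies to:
k ∧ ¬c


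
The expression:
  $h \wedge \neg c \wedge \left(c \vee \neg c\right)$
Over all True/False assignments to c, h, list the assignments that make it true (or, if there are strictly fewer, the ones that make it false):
is true only for:
  c=False, h=True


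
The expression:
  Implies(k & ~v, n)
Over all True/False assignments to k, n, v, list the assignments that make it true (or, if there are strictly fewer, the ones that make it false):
is false only for:
  k=True, n=False, v=False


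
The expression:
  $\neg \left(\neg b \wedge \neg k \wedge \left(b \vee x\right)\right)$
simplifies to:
$b \vee k \vee \neg x$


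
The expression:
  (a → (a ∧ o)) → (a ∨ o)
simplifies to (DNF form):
a ∨ o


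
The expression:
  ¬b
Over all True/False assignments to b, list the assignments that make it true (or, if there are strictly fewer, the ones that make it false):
is true only for:
  b=False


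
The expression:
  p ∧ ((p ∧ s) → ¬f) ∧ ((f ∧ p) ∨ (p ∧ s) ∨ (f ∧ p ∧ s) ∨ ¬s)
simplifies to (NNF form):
p ∧ (¬f ∨ ¬s)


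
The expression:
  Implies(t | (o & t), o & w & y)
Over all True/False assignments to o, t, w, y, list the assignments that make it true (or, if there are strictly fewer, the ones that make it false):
is false only for:
  o=False, t=True, w=False, y=False;
  o=False, t=True, w=False, y=True;
  o=False, t=True, w=True, y=False;
  o=False, t=True, w=True, y=True;
  o=True, t=True, w=False, y=False;
  o=True, t=True, w=False, y=True;
  o=True, t=True, w=True, y=False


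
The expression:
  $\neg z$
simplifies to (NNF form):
$\neg z$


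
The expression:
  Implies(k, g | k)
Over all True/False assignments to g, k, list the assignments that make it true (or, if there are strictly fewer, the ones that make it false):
is always true.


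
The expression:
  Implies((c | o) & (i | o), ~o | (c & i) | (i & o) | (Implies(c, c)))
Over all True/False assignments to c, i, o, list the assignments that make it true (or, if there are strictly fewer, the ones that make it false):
is always true.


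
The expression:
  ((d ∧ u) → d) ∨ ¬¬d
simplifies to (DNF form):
True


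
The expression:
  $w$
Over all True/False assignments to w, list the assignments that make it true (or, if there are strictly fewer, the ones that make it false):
is true only for:
  w=True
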